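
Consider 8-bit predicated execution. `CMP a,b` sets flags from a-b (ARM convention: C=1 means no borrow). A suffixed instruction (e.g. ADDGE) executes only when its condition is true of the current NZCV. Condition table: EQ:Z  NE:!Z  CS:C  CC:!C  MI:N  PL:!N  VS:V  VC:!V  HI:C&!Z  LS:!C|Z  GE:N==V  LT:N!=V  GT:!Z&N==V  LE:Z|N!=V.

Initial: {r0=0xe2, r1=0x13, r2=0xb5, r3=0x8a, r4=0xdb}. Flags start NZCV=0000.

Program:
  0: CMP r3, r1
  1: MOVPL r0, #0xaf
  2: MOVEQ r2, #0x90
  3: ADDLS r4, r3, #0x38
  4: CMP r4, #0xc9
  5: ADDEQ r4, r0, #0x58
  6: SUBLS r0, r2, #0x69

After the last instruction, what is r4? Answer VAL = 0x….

[0] flags=0011 → (cmp)
[1] flags=0011 PL?T → r0=0xaf
[2] flags=0011 EQ?F → skip
[3] flags=0011 LS?F → skip
[4] flags=0010 → (cmp)
[5] flags=0010 EQ?F → skip
[6] flags=0010 LS?F → skip

VAL = 0xdb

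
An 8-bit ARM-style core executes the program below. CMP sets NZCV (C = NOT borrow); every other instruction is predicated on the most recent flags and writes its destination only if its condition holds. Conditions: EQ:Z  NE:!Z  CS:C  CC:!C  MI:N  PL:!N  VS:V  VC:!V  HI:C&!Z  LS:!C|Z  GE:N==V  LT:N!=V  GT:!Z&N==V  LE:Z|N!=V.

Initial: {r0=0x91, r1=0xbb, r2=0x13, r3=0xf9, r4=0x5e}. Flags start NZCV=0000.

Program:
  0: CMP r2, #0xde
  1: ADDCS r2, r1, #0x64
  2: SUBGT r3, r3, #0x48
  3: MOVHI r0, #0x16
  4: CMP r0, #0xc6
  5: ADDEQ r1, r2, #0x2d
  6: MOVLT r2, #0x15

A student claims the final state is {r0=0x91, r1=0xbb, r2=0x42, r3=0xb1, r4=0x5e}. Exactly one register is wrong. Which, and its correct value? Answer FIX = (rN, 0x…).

FIX = (r2, 0x15)

0: ✓ CMP  NZCV=0000
1: · ADDCS
2: ✓ SUBGT  r3←0xb1
3: · MOVHI
4: ✓ CMP  NZCV=1000
5: · ADDEQ
6: ✓ MOVLT  r2←0x15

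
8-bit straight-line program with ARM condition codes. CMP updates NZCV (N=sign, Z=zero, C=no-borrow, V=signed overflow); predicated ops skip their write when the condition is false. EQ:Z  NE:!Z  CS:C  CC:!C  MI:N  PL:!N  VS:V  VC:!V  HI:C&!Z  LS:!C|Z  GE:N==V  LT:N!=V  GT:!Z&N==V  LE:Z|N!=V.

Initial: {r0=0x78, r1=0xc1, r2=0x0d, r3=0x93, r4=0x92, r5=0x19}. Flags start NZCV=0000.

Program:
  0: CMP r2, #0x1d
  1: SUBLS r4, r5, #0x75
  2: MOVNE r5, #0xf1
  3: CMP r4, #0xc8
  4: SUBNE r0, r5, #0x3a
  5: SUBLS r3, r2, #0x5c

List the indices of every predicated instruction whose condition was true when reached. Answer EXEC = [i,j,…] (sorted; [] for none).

EXEC = [1,2,4,5]

[0] flags=1000 → (cmp)
[1] flags=1000 LS?T → r4=0xa4
[2] flags=1000 NE?T → r5=0xf1
[3] flags=1000 → (cmp)
[4] flags=1000 NE?T → r0=0xb7
[5] flags=1000 LS?T → r3=0xb1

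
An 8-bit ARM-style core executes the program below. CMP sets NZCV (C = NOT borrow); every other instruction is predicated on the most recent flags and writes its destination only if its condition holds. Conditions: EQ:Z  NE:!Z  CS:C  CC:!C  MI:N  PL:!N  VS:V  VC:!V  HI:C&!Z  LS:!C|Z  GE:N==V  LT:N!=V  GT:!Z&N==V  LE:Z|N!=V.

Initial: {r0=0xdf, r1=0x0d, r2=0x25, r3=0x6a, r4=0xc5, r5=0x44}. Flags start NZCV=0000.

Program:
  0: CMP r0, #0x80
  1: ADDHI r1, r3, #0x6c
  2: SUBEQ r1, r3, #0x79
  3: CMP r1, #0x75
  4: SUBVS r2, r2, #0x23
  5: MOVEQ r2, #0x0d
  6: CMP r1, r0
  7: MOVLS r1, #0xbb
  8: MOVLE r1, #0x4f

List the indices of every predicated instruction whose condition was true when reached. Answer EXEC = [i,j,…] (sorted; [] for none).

EXEC = [1,4,7,8]

[0] flags=0010 → (cmp)
[1] flags=0010 HI?T → r1=0xd6
[2] flags=0010 EQ?F → skip
[3] flags=0011 → (cmp)
[4] flags=0011 VS?T → r2=0x02
[5] flags=0011 EQ?F → skip
[6] flags=1000 → (cmp)
[7] flags=1000 LS?T → r1=0xbb
[8] flags=1000 LE?T → r1=0x4f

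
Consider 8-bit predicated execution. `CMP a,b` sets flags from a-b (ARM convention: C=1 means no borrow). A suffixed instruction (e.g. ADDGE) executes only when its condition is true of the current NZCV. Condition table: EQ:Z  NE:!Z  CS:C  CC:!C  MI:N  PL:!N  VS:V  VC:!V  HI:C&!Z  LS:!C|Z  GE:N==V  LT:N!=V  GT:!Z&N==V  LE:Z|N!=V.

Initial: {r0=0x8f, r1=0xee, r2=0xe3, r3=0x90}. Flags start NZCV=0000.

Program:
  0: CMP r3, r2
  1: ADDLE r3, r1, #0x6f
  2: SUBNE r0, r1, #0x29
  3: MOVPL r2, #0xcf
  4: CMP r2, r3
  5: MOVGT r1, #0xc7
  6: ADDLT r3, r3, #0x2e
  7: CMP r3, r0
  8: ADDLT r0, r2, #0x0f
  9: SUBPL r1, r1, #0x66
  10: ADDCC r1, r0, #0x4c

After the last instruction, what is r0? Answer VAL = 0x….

0: ✓ CMP  NZCV=1000
1: ✓ ADDLE  r3←0x5d
2: ✓ SUBNE  r0←0xc5
3: · MOVPL
4: ✓ CMP  NZCV=1010
5: · MOVGT
6: ✓ ADDLT  r3←0x8b
7: ✓ CMP  NZCV=1000
8: ✓ ADDLT  r0←0xf2
9: · SUBPL
10: ✓ ADDCC  r1←0x3e

VAL = 0xf2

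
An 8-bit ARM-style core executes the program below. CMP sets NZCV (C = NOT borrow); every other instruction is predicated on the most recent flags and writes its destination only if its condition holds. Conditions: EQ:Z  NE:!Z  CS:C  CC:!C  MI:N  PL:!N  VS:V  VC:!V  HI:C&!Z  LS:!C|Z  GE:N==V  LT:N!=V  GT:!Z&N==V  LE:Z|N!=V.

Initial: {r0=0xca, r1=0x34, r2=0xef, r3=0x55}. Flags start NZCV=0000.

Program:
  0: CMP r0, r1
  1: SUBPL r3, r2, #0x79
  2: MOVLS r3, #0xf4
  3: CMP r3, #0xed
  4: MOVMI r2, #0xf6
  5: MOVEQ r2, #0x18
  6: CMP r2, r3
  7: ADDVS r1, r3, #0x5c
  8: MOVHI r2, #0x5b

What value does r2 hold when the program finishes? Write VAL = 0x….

VAL = 0x5b

0: ✓ CMP  NZCV=1010
1: · SUBPL
2: · MOVLS
3: ✓ CMP  NZCV=0000
4: · MOVMI
5: · MOVEQ
6: ✓ CMP  NZCV=1010
7: · ADDVS
8: ✓ MOVHI  r2←0x5b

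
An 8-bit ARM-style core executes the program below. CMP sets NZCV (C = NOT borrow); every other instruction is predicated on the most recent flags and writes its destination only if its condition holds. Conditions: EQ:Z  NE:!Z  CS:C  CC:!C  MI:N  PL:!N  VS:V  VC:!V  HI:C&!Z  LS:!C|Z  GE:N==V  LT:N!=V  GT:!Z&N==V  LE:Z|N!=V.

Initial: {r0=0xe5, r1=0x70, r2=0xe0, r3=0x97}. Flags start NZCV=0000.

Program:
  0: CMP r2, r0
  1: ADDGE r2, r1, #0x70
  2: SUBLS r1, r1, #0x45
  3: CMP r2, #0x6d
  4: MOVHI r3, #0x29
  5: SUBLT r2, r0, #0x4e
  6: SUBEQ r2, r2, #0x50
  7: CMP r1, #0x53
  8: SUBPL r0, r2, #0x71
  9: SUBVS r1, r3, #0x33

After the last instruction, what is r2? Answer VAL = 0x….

VAL = 0x97

0: ✓ CMP  NZCV=1000
1: · ADDGE
2: ✓ SUBLS  r1←0x2b
3: ✓ CMP  NZCV=0011
4: ✓ MOVHI  r3←0x29
5: ✓ SUBLT  r2←0x97
6: · SUBEQ
7: ✓ CMP  NZCV=1000
8: · SUBPL
9: · SUBVS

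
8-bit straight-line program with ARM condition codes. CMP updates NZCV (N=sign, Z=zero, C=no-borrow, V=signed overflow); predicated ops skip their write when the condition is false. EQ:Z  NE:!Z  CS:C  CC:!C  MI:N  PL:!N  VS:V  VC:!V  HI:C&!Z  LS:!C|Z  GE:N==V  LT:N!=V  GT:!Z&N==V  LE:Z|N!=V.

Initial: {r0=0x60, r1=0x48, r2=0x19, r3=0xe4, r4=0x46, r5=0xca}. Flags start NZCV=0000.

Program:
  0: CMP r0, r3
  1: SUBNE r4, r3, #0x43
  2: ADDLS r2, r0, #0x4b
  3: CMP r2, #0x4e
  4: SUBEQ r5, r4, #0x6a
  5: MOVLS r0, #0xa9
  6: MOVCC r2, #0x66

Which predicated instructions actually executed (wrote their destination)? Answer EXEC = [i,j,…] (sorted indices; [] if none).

EXEC = [1,2]

[0] flags=0000 → (cmp)
[1] flags=0000 NE?T → r4=0xa1
[2] flags=0000 LS?T → r2=0xab
[3] flags=0011 → (cmp)
[4] flags=0011 EQ?F → skip
[5] flags=0011 LS?F → skip
[6] flags=0011 CC?F → skip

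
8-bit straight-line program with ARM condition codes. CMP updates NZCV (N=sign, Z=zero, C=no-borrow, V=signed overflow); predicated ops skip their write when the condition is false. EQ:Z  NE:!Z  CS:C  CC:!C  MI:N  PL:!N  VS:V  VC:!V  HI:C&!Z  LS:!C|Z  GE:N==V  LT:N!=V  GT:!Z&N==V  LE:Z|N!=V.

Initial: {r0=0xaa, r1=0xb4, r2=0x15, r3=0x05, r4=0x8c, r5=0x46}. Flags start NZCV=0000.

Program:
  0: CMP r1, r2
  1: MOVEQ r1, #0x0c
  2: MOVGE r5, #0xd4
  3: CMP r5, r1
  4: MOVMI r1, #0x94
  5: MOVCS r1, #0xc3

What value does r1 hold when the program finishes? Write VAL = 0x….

[0] flags=1010 → (cmp)
[1] flags=1010 EQ?F → skip
[2] flags=1010 GE?F → skip
[3] flags=1001 → (cmp)
[4] flags=1001 MI?T → r1=0x94
[5] flags=1001 CS?F → skip

VAL = 0x94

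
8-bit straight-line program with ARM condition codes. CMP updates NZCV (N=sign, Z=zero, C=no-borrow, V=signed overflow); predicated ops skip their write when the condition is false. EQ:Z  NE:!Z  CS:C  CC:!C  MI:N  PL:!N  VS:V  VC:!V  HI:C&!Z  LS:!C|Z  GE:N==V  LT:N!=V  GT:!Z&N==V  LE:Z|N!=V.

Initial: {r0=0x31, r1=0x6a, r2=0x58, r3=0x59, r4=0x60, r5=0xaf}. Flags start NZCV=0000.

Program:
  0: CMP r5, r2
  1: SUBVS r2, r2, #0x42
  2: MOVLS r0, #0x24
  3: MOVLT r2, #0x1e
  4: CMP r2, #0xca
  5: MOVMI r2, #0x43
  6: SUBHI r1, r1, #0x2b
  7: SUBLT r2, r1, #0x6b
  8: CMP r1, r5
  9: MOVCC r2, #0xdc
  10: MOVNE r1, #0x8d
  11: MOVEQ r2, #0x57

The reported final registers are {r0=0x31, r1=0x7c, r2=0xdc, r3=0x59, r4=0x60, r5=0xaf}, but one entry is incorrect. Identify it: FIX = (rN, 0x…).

0: ✓ CMP  NZCV=0011
1: ✓ SUBVS  r2←0x16
2: · MOVLS
3: ✓ MOVLT  r2←0x1e
4: ✓ CMP  NZCV=0000
5: · MOVMI
6: · SUBHI
7: · SUBLT
8: ✓ CMP  NZCV=1001
9: ✓ MOVCC  r2←0xdc
10: ✓ MOVNE  r1←0x8d
11: · MOVEQ

FIX = (r1, 0x8d)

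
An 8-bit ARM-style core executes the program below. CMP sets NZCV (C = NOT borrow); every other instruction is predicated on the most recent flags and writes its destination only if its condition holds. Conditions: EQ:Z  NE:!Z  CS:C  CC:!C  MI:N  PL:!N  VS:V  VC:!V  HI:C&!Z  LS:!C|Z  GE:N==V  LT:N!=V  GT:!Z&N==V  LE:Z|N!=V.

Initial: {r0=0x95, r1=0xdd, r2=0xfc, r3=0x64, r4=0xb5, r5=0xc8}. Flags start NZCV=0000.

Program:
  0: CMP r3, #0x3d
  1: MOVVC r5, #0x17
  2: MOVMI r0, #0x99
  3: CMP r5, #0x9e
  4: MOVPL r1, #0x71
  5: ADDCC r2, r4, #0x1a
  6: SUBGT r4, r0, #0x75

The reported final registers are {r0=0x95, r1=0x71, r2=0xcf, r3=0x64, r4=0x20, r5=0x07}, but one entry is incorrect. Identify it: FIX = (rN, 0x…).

FIX = (r5, 0x17)

0: ✓ CMP  NZCV=0010
1: ✓ MOVVC  r5←0x17
2: · MOVMI
3: ✓ CMP  NZCV=0000
4: ✓ MOVPL  r1←0x71
5: ✓ ADDCC  r2←0xcf
6: ✓ SUBGT  r4←0x20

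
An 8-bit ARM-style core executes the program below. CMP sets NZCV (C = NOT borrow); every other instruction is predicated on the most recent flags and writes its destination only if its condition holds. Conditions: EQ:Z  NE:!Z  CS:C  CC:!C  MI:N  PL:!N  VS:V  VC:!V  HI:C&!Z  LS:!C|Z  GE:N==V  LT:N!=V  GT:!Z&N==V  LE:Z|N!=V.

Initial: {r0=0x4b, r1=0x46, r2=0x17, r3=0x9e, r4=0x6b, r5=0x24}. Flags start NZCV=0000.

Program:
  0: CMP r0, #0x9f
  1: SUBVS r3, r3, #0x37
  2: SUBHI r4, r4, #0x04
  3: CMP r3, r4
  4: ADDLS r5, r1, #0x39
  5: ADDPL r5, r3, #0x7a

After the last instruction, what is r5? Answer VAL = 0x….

VAL = 0x7f

[0] flags=1001 → (cmp)
[1] flags=1001 VS?T → r3=0x67
[2] flags=1001 HI?F → skip
[3] flags=1000 → (cmp)
[4] flags=1000 LS?T → r5=0x7f
[5] flags=1000 PL?F → skip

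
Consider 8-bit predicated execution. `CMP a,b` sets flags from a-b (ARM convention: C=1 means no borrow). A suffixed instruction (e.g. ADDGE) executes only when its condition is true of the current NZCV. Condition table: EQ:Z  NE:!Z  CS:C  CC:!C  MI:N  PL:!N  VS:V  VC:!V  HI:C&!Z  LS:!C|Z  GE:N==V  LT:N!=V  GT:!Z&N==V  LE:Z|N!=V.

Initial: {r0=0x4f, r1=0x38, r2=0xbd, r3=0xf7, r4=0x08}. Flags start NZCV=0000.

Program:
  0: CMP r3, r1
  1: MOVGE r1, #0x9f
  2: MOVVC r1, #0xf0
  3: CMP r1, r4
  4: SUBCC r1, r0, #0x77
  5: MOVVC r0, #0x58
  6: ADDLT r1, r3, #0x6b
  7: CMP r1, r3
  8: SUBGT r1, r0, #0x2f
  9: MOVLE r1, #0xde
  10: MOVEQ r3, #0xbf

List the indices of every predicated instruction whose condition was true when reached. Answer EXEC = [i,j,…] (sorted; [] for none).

EXEC = [2,5,6,8]

0: ✓ CMP  NZCV=1010
1: · MOVGE
2: ✓ MOVVC  r1←0xf0
3: ✓ CMP  NZCV=1010
4: · SUBCC
5: ✓ MOVVC  r0←0x58
6: ✓ ADDLT  r1←0x62
7: ✓ CMP  NZCV=0000
8: ✓ SUBGT  r1←0x29
9: · MOVLE
10: · MOVEQ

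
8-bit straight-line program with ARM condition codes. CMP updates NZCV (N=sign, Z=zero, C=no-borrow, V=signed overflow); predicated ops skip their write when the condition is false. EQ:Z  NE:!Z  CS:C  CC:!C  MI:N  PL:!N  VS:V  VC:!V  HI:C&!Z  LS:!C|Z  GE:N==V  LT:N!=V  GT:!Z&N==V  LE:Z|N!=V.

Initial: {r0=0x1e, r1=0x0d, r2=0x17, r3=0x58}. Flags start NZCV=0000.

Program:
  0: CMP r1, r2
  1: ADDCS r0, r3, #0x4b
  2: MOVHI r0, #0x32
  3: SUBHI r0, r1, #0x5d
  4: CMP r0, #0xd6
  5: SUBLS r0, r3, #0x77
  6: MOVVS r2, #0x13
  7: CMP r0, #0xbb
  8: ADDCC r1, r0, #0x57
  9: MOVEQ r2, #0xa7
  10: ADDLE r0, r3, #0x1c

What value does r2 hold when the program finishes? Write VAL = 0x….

VAL = 0x17

[0] flags=1000 → (cmp)
[1] flags=1000 CS?F → skip
[2] flags=1000 HI?F → skip
[3] flags=1000 HI?F → skip
[4] flags=0000 → (cmp)
[5] flags=0000 LS?T → r0=0xe1
[6] flags=0000 VS?F → skip
[7] flags=0010 → (cmp)
[8] flags=0010 CC?F → skip
[9] flags=0010 EQ?F → skip
[10] flags=0010 LE?F → skip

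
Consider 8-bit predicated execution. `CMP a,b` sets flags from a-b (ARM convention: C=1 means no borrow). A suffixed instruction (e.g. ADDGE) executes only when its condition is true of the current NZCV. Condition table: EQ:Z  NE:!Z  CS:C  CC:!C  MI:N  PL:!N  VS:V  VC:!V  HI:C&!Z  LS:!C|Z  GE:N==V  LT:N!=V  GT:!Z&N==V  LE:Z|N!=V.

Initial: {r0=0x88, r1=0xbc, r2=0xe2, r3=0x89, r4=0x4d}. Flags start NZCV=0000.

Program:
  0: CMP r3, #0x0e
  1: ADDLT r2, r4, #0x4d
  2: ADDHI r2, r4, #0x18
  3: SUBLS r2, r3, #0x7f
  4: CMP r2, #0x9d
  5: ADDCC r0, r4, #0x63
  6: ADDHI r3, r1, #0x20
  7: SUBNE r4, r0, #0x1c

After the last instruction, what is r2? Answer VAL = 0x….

VAL = 0x65

0: ✓ CMP  NZCV=0011
1: ✓ ADDLT  r2←0x9a
2: ✓ ADDHI  r2←0x65
3: · SUBLS
4: ✓ CMP  NZCV=1001
5: ✓ ADDCC  r0←0xb0
6: · ADDHI
7: ✓ SUBNE  r4←0x94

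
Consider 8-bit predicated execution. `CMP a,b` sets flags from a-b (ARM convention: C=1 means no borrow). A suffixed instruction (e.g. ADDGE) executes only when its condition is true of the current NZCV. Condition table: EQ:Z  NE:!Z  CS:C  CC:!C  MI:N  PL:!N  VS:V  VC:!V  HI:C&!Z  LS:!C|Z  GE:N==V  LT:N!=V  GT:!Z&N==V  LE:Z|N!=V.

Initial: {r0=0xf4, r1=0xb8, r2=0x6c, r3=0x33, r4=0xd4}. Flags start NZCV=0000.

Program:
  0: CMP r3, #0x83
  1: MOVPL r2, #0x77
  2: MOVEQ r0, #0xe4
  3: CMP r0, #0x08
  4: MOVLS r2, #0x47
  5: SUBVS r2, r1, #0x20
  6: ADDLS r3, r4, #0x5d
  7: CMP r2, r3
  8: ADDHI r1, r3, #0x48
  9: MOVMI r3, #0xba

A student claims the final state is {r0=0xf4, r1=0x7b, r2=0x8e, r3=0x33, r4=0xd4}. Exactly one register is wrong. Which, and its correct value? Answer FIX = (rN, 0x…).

FIX = (r2, 0x6c)

[0] flags=1001 → (cmp)
[1] flags=1001 PL?F → skip
[2] flags=1001 EQ?F → skip
[3] flags=1010 → (cmp)
[4] flags=1010 LS?F → skip
[5] flags=1010 VS?F → skip
[6] flags=1010 LS?F → skip
[7] flags=0010 → (cmp)
[8] flags=0010 HI?T → r1=0x7b
[9] flags=0010 MI?F → skip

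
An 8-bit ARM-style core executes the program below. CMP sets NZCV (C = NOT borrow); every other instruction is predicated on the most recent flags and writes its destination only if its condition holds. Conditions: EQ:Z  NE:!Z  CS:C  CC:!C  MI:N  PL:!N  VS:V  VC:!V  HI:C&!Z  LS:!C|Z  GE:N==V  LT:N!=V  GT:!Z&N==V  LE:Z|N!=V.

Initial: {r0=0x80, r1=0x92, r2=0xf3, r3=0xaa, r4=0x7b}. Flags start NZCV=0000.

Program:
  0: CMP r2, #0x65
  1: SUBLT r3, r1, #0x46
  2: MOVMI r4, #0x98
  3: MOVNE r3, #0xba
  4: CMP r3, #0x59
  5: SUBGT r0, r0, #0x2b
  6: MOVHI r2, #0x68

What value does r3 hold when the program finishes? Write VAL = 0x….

[0] flags=1010 → (cmp)
[1] flags=1010 LT?T → r3=0x4c
[2] flags=1010 MI?T → r4=0x98
[3] flags=1010 NE?T → r3=0xba
[4] flags=0011 → (cmp)
[5] flags=0011 GT?F → skip
[6] flags=0011 HI?T → r2=0x68

VAL = 0xba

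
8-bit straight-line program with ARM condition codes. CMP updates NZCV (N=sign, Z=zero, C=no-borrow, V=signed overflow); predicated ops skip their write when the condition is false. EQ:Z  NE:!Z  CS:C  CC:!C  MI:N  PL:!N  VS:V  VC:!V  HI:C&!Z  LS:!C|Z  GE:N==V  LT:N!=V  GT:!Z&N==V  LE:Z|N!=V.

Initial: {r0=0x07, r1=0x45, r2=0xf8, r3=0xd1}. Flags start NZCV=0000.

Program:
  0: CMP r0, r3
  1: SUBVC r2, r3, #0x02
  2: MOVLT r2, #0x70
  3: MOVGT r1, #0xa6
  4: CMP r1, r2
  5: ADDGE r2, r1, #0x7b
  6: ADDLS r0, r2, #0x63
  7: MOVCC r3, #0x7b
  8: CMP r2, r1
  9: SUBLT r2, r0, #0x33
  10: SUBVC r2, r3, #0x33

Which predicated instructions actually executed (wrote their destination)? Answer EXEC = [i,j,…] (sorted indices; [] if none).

[0] flags=0000 → (cmp)
[1] flags=0000 VC?T → r2=0xcf
[2] flags=0000 LT?F → skip
[3] flags=0000 GT?T → r1=0xa6
[4] flags=1000 → (cmp)
[5] flags=1000 GE?F → skip
[6] flags=1000 LS?T → r0=0x32
[7] flags=1000 CC?T → r3=0x7b
[8] flags=0010 → (cmp)
[9] flags=0010 LT?F → skip
[10] flags=0010 VC?T → r2=0x48

EXEC = [1,3,6,7,10]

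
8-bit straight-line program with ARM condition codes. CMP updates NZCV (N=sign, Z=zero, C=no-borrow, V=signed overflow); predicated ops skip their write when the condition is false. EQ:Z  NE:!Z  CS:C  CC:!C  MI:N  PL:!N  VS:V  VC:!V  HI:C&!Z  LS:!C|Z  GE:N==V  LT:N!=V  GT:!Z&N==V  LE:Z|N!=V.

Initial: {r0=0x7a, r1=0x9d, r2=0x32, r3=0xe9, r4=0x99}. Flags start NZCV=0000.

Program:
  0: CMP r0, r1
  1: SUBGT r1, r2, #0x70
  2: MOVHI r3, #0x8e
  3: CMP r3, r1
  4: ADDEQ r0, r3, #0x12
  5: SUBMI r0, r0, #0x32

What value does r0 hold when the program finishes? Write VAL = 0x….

VAL = 0x7a

0: ✓ CMP  NZCV=1001
1: ✓ SUBGT  r1←0xc2
2: · MOVHI
3: ✓ CMP  NZCV=0010
4: · ADDEQ
5: · SUBMI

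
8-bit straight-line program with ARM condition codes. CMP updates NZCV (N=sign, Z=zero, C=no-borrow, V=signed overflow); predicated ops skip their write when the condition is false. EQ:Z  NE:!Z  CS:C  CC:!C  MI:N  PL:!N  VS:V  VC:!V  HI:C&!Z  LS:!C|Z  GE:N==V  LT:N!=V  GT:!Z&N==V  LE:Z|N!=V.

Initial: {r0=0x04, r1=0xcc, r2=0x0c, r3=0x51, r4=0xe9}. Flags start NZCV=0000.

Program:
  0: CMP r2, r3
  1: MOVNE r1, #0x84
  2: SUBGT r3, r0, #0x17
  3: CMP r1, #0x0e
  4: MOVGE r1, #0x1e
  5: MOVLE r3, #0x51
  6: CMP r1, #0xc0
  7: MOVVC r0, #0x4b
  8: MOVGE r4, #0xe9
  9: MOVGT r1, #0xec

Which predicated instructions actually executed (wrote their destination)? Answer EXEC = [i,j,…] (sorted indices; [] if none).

EXEC = [1,5,7]

0: ✓ CMP  NZCV=1000
1: ✓ MOVNE  r1←0x84
2: · SUBGT
3: ✓ CMP  NZCV=0011
4: · MOVGE
5: ✓ MOVLE  r3←0x51
6: ✓ CMP  NZCV=1000
7: ✓ MOVVC  r0←0x4b
8: · MOVGE
9: · MOVGT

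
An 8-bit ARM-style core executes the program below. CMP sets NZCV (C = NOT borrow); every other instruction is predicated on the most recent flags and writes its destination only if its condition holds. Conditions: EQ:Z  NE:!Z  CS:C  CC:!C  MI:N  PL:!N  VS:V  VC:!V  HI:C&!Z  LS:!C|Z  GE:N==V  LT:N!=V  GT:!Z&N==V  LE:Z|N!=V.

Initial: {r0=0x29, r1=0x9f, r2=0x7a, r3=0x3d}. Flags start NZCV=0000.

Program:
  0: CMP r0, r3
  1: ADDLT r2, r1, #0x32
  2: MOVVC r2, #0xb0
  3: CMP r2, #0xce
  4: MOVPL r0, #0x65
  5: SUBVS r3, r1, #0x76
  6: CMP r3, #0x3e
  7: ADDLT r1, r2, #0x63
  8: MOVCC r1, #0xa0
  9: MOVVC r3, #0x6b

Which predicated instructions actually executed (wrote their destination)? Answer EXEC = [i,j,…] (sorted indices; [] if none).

0: ✓ CMP  NZCV=1000
1: ✓ ADDLT  r2←0xd1
2: ✓ MOVVC  r2←0xb0
3: ✓ CMP  NZCV=1000
4: · MOVPL
5: · SUBVS
6: ✓ CMP  NZCV=1000
7: ✓ ADDLT  r1←0x13
8: ✓ MOVCC  r1←0xa0
9: ✓ MOVVC  r3←0x6b

EXEC = [1,2,7,8,9]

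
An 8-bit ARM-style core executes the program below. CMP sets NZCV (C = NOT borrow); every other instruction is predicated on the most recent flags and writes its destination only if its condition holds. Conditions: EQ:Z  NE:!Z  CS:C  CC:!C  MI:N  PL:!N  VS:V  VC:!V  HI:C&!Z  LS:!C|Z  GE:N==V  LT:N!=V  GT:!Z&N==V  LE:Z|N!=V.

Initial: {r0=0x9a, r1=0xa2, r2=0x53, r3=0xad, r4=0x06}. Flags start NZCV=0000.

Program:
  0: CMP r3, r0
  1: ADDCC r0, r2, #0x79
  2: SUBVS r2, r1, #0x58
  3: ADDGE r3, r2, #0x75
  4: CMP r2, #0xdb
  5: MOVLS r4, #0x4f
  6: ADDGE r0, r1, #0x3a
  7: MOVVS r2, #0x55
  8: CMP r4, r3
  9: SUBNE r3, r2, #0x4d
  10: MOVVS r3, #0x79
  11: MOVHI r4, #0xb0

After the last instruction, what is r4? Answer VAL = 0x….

[0] flags=0010 → (cmp)
[1] flags=0010 CC?F → skip
[2] flags=0010 VS?F → skip
[3] flags=0010 GE?T → r3=0xc8
[4] flags=0000 → (cmp)
[5] flags=0000 LS?T → r4=0x4f
[6] flags=0000 GE?T → r0=0xdc
[7] flags=0000 VS?F → skip
[8] flags=1001 → (cmp)
[9] flags=1001 NE?T → r3=0x06
[10] flags=1001 VS?T → r3=0x79
[11] flags=1001 HI?F → skip

VAL = 0x4f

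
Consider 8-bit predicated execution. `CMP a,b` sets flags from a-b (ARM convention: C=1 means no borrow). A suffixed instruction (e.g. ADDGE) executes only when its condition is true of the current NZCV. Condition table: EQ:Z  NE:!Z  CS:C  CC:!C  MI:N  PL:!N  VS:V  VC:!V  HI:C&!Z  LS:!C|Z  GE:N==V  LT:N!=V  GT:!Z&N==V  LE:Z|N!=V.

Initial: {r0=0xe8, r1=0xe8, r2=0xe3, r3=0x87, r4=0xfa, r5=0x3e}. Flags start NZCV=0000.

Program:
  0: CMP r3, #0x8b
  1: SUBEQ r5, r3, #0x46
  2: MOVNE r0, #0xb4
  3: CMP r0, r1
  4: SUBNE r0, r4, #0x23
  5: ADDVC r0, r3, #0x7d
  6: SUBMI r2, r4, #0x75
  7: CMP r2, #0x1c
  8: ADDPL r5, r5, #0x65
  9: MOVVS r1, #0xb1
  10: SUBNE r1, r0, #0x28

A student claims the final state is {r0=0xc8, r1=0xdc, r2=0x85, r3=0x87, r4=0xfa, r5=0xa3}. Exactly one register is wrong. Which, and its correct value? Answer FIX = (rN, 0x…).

0: ✓ CMP  NZCV=1000
1: · SUBEQ
2: ✓ MOVNE  r0←0xb4
3: ✓ CMP  NZCV=1000
4: ✓ SUBNE  r0←0xd7
5: ✓ ADDVC  r0←0x04
6: ✓ SUBMI  r2←0x85
7: ✓ CMP  NZCV=0011
8: ✓ ADDPL  r5←0xa3
9: ✓ MOVVS  r1←0xb1
10: ✓ SUBNE  r1←0xdc

FIX = (r0, 0x04)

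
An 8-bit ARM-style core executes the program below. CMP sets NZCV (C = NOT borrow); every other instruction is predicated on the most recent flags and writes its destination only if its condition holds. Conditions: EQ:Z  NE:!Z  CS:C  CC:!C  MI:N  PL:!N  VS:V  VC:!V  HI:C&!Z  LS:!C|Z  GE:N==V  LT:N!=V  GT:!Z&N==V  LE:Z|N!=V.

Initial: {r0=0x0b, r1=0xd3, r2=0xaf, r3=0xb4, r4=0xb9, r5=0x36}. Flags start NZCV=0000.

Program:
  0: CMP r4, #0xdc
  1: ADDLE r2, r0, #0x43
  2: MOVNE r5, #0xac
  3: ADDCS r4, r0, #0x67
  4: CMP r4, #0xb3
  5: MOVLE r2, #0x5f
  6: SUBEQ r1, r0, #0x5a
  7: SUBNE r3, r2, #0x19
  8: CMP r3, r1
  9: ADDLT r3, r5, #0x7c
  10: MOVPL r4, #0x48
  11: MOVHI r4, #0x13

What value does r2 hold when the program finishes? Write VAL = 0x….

VAL = 0x4e

0: ✓ CMP  NZCV=1000
1: ✓ ADDLE  r2←0x4e
2: ✓ MOVNE  r5←0xac
3: · ADDCS
4: ✓ CMP  NZCV=0010
5: · MOVLE
6: · SUBEQ
7: ✓ SUBNE  r3←0x35
8: ✓ CMP  NZCV=0000
9: · ADDLT
10: ✓ MOVPL  r4←0x48
11: · MOVHI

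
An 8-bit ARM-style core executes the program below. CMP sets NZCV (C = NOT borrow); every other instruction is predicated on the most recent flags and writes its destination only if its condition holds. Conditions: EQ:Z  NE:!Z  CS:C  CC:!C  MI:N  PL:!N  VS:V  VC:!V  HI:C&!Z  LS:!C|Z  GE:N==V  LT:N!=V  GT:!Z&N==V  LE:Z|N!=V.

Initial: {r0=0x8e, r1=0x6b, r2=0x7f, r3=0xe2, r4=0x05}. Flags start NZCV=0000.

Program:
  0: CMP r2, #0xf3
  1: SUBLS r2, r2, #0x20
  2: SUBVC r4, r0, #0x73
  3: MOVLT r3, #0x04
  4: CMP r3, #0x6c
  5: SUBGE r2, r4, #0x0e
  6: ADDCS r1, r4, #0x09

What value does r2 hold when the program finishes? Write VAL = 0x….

VAL = 0x5f

[0] flags=1001 → (cmp)
[1] flags=1001 LS?T → r2=0x5f
[2] flags=1001 VC?F → skip
[3] flags=1001 LT?F → skip
[4] flags=0011 → (cmp)
[5] flags=0011 GE?F → skip
[6] flags=0011 CS?T → r1=0x0e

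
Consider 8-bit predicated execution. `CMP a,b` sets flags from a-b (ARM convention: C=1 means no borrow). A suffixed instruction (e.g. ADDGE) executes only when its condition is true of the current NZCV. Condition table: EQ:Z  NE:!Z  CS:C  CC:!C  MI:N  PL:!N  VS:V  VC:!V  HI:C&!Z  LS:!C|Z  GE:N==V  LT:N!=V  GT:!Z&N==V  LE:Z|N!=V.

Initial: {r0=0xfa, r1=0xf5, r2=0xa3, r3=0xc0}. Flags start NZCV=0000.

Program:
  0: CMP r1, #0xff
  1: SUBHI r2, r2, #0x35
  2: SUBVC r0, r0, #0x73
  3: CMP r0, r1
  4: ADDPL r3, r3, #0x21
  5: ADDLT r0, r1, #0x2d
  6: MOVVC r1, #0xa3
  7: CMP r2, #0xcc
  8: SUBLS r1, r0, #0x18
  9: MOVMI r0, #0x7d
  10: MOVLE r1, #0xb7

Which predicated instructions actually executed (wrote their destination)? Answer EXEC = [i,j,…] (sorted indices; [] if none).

EXEC = [2,5,6,8,9,10]

0: ✓ CMP  NZCV=1000
1: · SUBHI
2: ✓ SUBVC  r0←0x87
3: ✓ CMP  NZCV=1000
4: · ADDPL
5: ✓ ADDLT  r0←0x22
6: ✓ MOVVC  r1←0xa3
7: ✓ CMP  NZCV=1000
8: ✓ SUBLS  r1←0x0a
9: ✓ MOVMI  r0←0x7d
10: ✓ MOVLE  r1←0xb7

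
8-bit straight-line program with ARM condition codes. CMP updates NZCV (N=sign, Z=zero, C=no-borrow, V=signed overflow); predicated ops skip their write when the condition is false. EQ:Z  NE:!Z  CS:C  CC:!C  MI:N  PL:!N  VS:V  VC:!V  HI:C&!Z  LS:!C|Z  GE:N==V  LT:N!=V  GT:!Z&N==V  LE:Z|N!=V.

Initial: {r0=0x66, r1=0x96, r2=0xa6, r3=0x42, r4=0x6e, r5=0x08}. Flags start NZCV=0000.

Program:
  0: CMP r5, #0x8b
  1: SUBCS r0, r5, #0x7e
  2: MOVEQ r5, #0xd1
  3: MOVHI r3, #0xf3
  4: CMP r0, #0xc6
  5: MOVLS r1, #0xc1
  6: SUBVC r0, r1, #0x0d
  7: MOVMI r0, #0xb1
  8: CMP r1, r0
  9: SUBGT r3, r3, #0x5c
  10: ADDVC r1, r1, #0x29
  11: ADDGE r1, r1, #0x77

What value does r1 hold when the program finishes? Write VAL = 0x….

[0] flags=0000 → (cmp)
[1] flags=0000 CS?F → skip
[2] flags=0000 EQ?F → skip
[3] flags=0000 HI?F → skip
[4] flags=1001 → (cmp)
[5] flags=1001 LS?T → r1=0xc1
[6] flags=1001 VC?F → skip
[7] flags=1001 MI?T → r0=0xb1
[8] flags=0010 → (cmp)
[9] flags=0010 GT?T → r3=0xe6
[10] flags=0010 VC?T → r1=0xea
[11] flags=0010 GE?T → r1=0x61

VAL = 0x61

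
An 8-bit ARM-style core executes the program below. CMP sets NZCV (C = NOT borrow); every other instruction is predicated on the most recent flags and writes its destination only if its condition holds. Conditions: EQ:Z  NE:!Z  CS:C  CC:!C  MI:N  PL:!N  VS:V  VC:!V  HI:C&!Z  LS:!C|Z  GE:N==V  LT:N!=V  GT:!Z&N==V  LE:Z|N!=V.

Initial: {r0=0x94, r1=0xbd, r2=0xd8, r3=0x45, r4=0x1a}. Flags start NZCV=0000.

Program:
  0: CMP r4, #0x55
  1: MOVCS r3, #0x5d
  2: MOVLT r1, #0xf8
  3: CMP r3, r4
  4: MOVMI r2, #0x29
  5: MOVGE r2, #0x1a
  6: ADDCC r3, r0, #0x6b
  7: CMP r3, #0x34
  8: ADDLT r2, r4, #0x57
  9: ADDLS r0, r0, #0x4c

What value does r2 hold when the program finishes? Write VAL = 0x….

0: ✓ CMP  NZCV=1000
1: · MOVCS
2: ✓ MOVLT  r1←0xf8
3: ✓ CMP  NZCV=0010
4: · MOVMI
5: ✓ MOVGE  r2←0x1a
6: · ADDCC
7: ✓ CMP  NZCV=0010
8: · ADDLT
9: · ADDLS

VAL = 0x1a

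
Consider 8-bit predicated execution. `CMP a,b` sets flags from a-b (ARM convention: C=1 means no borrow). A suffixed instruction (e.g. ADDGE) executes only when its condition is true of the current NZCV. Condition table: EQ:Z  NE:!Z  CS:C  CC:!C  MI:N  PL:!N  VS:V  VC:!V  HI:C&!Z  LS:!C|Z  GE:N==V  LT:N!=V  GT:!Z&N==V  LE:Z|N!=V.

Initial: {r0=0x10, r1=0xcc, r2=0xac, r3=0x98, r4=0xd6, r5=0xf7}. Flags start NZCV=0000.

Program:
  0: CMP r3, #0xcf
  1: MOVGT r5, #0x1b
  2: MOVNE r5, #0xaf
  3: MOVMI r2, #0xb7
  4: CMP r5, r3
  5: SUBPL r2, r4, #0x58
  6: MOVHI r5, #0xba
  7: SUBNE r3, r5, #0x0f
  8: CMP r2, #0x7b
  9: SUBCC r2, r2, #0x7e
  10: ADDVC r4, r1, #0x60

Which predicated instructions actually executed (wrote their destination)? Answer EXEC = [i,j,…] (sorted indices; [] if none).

[0] flags=1000 → (cmp)
[1] flags=1000 GT?F → skip
[2] flags=1000 NE?T → r5=0xaf
[3] flags=1000 MI?T → r2=0xb7
[4] flags=0010 → (cmp)
[5] flags=0010 PL?T → r2=0x7e
[6] flags=0010 HI?T → r5=0xba
[7] flags=0010 NE?T → r3=0xab
[8] flags=0010 → (cmp)
[9] flags=0010 CC?F → skip
[10] flags=0010 VC?T → r4=0x2c

EXEC = [2,3,5,6,7,10]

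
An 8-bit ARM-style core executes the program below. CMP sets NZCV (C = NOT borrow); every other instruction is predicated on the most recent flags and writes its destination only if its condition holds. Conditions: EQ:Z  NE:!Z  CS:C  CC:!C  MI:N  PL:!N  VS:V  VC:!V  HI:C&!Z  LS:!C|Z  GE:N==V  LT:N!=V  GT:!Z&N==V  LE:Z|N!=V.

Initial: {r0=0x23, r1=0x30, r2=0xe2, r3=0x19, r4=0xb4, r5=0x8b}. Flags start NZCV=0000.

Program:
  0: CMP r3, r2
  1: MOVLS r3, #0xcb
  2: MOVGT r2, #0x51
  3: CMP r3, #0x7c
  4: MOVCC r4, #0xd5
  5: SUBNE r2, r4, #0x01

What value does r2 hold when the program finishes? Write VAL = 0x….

0: ✓ CMP  NZCV=0000
1: ✓ MOVLS  r3←0xcb
2: ✓ MOVGT  r2←0x51
3: ✓ CMP  NZCV=0011
4: · MOVCC
5: ✓ SUBNE  r2←0xb3

VAL = 0xb3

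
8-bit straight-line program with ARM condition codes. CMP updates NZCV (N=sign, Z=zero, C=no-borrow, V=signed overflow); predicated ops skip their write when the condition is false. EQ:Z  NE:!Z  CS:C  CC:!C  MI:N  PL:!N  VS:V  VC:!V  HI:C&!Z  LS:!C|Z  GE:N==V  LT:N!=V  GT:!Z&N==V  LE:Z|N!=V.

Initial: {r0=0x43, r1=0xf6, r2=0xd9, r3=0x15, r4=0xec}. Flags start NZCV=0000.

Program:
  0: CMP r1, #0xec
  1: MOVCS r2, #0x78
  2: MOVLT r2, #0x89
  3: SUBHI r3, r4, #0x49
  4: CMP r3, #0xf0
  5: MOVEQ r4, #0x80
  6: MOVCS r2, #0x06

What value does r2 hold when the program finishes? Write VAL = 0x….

0: ✓ CMP  NZCV=0010
1: ✓ MOVCS  r2←0x78
2: · MOVLT
3: ✓ SUBHI  r3←0xa3
4: ✓ CMP  NZCV=1000
5: · MOVEQ
6: · MOVCS

VAL = 0x78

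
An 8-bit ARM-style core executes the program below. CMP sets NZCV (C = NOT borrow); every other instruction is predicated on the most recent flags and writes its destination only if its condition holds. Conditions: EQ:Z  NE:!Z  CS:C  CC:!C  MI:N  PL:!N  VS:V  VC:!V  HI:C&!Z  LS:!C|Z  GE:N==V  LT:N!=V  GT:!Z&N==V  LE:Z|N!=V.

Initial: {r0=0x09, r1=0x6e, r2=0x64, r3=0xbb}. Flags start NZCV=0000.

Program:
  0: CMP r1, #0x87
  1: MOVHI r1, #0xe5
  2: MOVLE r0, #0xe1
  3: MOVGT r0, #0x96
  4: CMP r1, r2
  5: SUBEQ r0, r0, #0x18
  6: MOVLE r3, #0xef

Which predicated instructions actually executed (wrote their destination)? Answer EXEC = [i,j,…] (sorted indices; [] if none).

0: ✓ CMP  NZCV=1001
1: · MOVHI
2: · MOVLE
3: ✓ MOVGT  r0←0x96
4: ✓ CMP  NZCV=0010
5: · SUBEQ
6: · MOVLE

EXEC = [3]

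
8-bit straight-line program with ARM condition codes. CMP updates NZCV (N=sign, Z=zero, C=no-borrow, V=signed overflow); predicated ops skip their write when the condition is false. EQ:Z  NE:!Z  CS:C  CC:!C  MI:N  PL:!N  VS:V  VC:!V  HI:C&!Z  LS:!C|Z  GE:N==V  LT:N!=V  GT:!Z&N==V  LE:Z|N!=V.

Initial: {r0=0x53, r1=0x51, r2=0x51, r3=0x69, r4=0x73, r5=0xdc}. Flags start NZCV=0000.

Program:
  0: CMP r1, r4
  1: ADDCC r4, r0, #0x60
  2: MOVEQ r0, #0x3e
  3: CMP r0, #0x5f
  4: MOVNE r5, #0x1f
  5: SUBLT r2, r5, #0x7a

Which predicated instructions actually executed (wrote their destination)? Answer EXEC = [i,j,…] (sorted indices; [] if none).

EXEC = [1,4,5]

0: ✓ CMP  NZCV=1000
1: ✓ ADDCC  r4←0xb3
2: · MOVEQ
3: ✓ CMP  NZCV=1000
4: ✓ MOVNE  r5←0x1f
5: ✓ SUBLT  r2←0xa5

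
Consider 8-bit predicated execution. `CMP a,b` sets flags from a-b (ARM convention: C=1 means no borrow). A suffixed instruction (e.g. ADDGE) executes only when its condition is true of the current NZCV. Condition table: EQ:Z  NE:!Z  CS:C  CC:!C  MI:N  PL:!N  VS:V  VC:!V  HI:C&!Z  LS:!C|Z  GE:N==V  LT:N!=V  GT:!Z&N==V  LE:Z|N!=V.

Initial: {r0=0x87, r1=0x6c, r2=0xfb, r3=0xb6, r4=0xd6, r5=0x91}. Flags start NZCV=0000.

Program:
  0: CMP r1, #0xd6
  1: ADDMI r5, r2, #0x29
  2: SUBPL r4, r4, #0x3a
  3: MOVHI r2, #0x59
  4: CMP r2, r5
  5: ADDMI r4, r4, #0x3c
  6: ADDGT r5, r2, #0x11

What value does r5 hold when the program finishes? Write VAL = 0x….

VAL = 0x24

0: ✓ CMP  NZCV=1001
1: ✓ ADDMI  r5←0x24
2: · SUBPL
3: · MOVHI
4: ✓ CMP  NZCV=1010
5: ✓ ADDMI  r4←0x12
6: · ADDGT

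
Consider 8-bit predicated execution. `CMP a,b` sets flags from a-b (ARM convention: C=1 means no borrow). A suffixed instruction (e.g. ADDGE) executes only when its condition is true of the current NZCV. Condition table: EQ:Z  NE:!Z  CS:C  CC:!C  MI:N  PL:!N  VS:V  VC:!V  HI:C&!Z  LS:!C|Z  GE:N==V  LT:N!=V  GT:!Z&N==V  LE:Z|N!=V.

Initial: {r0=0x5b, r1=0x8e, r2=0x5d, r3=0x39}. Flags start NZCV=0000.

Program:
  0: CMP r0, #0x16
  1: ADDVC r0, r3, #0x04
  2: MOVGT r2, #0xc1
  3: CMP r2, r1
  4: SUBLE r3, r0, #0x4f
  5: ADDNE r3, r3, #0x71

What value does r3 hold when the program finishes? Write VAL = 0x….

VAL = 0xaa

0: ✓ CMP  NZCV=0010
1: ✓ ADDVC  r0←0x3d
2: ✓ MOVGT  r2←0xc1
3: ✓ CMP  NZCV=0010
4: · SUBLE
5: ✓ ADDNE  r3←0xaa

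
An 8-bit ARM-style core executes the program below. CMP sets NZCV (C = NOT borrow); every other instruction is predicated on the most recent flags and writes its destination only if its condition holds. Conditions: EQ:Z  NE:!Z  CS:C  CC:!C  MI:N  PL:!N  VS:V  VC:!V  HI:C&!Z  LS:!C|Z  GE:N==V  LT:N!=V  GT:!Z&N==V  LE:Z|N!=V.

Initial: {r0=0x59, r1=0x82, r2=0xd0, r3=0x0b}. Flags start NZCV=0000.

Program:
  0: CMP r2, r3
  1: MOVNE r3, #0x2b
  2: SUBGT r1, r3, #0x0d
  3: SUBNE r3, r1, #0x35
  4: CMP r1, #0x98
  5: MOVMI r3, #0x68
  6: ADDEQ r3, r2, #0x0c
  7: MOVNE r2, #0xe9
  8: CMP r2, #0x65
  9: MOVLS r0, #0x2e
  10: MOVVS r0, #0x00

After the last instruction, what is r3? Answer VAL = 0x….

[0] flags=1010 → (cmp)
[1] flags=1010 NE?T → r3=0x2b
[2] flags=1010 GT?F → skip
[3] flags=1010 NE?T → r3=0x4d
[4] flags=1000 → (cmp)
[5] flags=1000 MI?T → r3=0x68
[6] flags=1000 EQ?F → skip
[7] flags=1000 NE?T → r2=0xe9
[8] flags=1010 → (cmp)
[9] flags=1010 LS?F → skip
[10] flags=1010 VS?F → skip

VAL = 0x68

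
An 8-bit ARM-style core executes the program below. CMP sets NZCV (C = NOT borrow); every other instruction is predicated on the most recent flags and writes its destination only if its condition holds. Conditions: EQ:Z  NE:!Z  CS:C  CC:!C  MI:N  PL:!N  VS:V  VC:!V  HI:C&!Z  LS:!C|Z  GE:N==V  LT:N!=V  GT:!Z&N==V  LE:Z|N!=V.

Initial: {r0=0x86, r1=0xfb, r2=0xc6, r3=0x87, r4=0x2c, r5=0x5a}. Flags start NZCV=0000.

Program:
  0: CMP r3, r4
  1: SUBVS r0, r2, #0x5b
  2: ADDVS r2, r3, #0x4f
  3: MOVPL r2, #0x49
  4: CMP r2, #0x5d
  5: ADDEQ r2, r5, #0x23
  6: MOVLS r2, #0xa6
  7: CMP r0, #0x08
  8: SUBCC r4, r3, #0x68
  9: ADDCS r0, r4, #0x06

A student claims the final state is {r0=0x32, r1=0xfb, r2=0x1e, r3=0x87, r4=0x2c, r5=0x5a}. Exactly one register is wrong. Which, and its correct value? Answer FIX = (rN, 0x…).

0: ✓ CMP  NZCV=0011
1: ✓ SUBVS  r0←0x6b
2: ✓ ADDVS  r2←0xd6
3: ✓ MOVPL  r2←0x49
4: ✓ CMP  NZCV=1000
5: · ADDEQ
6: ✓ MOVLS  r2←0xa6
7: ✓ CMP  NZCV=0010
8: · SUBCC
9: ✓ ADDCS  r0←0x32

FIX = (r2, 0xa6)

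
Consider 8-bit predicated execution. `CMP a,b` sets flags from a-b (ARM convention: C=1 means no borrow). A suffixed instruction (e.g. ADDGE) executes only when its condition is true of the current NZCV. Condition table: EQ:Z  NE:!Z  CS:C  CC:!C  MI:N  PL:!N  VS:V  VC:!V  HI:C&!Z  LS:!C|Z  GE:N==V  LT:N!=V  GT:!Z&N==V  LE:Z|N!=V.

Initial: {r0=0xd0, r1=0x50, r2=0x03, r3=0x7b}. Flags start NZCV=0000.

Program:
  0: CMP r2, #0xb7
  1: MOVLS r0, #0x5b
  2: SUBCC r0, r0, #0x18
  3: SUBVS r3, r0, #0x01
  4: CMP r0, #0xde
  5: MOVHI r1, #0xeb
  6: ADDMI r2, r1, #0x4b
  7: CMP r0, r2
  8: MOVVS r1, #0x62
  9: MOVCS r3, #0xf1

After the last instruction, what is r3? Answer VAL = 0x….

[0] flags=0000 → (cmp)
[1] flags=0000 LS?T → r0=0x5b
[2] flags=0000 CC?T → r0=0x43
[3] flags=0000 VS?F → skip
[4] flags=0000 → (cmp)
[5] flags=0000 HI?F → skip
[6] flags=0000 MI?F → skip
[7] flags=0010 → (cmp)
[8] flags=0010 VS?F → skip
[9] flags=0010 CS?T → r3=0xf1

VAL = 0xf1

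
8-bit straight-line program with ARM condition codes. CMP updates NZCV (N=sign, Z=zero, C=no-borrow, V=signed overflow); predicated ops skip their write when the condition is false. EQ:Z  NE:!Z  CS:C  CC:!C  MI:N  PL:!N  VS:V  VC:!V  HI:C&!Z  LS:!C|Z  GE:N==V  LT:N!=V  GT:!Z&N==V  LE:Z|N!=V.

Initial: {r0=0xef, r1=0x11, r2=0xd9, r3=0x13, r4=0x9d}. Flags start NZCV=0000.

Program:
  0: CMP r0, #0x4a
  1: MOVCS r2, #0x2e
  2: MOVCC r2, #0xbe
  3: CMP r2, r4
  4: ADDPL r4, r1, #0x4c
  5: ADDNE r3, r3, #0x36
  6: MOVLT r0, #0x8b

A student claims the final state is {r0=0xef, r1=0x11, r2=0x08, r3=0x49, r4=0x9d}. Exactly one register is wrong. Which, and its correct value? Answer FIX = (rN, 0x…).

FIX = (r2, 0x2e)

0: ✓ CMP  NZCV=1010
1: ✓ MOVCS  r2←0x2e
2: · MOVCC
3: ✓ CMP  NZCV=1001
4: · ADDPL
5: ✓ ADDNE  r3←0x49
6: · MOVLT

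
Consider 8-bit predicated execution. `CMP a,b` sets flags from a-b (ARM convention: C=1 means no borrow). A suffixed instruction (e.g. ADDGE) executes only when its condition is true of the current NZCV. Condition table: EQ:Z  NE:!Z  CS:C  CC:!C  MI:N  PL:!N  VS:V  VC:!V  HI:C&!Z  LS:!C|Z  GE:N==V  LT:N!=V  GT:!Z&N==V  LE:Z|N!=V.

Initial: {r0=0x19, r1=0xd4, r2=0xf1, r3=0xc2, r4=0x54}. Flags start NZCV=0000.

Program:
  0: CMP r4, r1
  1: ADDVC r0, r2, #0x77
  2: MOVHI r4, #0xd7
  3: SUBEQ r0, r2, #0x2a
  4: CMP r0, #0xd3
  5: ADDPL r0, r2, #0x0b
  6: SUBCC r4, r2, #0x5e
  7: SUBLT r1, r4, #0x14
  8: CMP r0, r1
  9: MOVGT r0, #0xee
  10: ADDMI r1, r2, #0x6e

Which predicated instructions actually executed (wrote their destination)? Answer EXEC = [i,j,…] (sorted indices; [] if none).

EXEC = [5,6,9]

[0] flags=1001 → (cmp)
[1] flags=1001 VC?F → skip
[2] flags=1001 HI?F → skip
[3] flags=1001 EQ?F → skip
[4] flags=0000 → (cmp)
[5] flags=0000 PL?T → r0=0xfc
[6] flags=0000 CC?T → r4=0x93
[7] flags=0000 LT?F → skip
[8] flags=0010 → (cmp)
[9] flags=0010 GT?T → r0=0xee
[10] flags=0010 MI?F → skip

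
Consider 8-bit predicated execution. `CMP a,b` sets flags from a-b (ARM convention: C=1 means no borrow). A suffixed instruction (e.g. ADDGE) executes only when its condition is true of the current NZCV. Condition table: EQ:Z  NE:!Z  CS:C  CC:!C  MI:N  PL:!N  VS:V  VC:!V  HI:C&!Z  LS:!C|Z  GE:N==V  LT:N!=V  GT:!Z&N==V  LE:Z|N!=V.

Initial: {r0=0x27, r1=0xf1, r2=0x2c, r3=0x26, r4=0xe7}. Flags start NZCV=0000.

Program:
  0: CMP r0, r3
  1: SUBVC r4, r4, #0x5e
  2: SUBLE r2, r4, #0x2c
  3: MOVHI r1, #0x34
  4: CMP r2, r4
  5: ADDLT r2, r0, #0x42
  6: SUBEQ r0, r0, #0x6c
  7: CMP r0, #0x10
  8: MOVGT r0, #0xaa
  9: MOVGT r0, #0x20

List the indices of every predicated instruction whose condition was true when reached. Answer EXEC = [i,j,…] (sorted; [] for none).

[0] flags=0010 → (cmp)
[1] flags=0010 VC?T → r4=0x89
[2] flags=0010 LE?F → skip
[3] flags=0010 HI?T → r1=0x34
[4] flags=1001 → (cmp)
[5] flags=1001 LT?F → skip
[6] flags=1001 EQ?F → skip
[7] flags=0010 → (cmp)
[8] flags=0010 GT?T → r0=0xaa
[9] flags=0010 GT?T → r0=0x20

EXEC = [1,3,8,9]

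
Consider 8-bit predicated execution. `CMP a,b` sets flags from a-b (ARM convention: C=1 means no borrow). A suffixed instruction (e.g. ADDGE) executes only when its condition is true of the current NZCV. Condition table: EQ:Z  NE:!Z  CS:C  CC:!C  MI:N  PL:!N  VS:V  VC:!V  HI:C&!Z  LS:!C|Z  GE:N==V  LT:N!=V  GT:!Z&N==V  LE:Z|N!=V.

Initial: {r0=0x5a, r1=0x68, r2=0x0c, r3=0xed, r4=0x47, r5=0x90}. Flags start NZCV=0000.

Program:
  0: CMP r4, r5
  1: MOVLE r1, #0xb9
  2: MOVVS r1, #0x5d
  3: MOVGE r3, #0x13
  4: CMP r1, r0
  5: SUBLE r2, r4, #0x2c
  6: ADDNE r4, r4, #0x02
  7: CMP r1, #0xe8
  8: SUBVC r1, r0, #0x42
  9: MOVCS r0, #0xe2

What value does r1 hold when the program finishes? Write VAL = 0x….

[0] flags=1001 → (cmp)
[1] flags=1001 LE?F → skip
[2] flags=1001 VS?T → r1=0x5d
[3] flags=1001 GE?T → r3=0x13
[4] flags=0010 → (cmp)
[5] flags=0010 LE?F → skip
[6] flags=0010 NE?T → r4=0x49
[7] flags=0000 → (cmp)
[8] flags=0000 VC?T → r1=0x18
[9] flags=0000 CS?F → skip

VAL = 0x18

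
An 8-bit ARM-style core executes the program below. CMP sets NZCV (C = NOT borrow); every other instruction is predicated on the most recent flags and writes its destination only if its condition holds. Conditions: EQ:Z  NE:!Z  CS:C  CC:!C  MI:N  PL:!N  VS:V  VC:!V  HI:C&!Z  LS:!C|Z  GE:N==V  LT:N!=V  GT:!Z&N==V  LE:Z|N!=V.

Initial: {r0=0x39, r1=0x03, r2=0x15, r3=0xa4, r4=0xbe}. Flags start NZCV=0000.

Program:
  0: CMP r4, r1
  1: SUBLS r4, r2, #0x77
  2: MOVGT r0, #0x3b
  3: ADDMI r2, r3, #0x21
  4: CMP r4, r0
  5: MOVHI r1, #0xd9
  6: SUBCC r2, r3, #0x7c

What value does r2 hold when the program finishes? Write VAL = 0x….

VAL = 0xc5

0: ✓ CMP  NZCV=1010
1: · SUBLS
2: · MOVGT
3: ✓ ADDMI  r2←0xc5
4: ✓ CMP  NZCV=1010
5: ✓ MOVHI  r1←0xd9
6: · SUBCC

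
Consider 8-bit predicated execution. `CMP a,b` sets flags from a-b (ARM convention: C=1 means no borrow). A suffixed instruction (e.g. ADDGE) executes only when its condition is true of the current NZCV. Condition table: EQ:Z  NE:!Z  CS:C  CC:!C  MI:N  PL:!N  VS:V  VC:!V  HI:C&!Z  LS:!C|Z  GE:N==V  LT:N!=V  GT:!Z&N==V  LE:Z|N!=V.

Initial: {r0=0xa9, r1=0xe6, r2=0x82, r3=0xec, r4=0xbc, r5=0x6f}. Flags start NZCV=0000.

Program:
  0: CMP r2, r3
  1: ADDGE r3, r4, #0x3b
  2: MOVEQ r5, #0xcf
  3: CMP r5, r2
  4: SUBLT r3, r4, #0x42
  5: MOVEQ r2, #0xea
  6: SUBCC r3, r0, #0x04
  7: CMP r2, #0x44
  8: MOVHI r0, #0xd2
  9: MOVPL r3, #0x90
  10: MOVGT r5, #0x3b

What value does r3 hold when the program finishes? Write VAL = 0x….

[0] flags=1000 → (cmp)
[1] flags=1000 GE?F → skip
[2] flags=1000 EQ?F → skip
[3] flags=1001 → (cmp)
[4] flags=1001 LT?F → skip
[5] flags=1001 EQ?F → skip
[6] flags=1001 CC?T → r3=0xa5
[7] flags=0011 → (cmp)
[8] flags=0011 HI?T → r0=0xd2
[9] flags=0011 PL?T → r3=0x90
[10] flags=0011 GT?F → skip

VAL = 0x90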